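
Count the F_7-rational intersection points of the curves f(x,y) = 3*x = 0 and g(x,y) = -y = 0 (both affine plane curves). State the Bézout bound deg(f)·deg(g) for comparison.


Common zeros: {(0, 0)}; count = 1; Bézout bound = 1.

deg(f) = 1, deg(g) = 1, so Bézout bound = 1.
Scan x ∈ F_7. For each x, list the y ∈ F_7 with f(x, y) ≡ 0 and those with g(x, y) ≡ 0 (mod 7); the common zeros in that column are the intersection.
  x = 0: f ≡ 0 at y ∈ {0, 1, 2, 3, 4, 5, 6}; g ≡ 0 at y ∈ {0}; common: {0}.
  x = 1: f ≡ 0 at y ∈ ∅; g ≡ 0 at y ∈ {0}; common: ∅.
  x = 2: f ≡ 0 at y ∈ ∅; g ≡ 0 at y ∈ {0}; common: ∅.
  x = 3: f ≡ 0 at y ∈ ∅; g ≡ 0 at y ∈ {0}; common: ∅.
  x = 4: f ≡ 0 at y ∈ ∅; g ≡ 0 at y ∈ {0}; common: ∅.
  x = 5: f ≡ 0 at y ∈ ∅; g ≡ 0 at y ∈ {0}; common: ∅.
  x = 6: f ≡ 0 at y ∈ ∅; g ≡ 0 at y ∈ {0}; common: ∅.
Collecting: common zeros = {(0, 0)}, so the count is 1.
Comparison with the Bézout bound: 1 ≤ 1 = deg(f)·deg(g), as expected for curves with no common component (the bound is attained).


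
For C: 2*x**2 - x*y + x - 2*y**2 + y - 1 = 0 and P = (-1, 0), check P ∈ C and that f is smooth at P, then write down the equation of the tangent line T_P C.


Tangent line at P: -3*x + 2*y - 3 = 0.

Step 1: f(-1, 0) = 0, so P lies on C.
Step 2: partial derivatives
  f_x(x, y) = 4*x - y + 1, f_y(x, y) = -x - 4*y + 1.
  f_x(P) = -3, f_y(P) = 2 (gradient nonzero, so P is smooth).
Step 3: tangent line at P: -3·(x − -1) + 2·(y − 0) = 0.
Expanding: -3*x + 2*y - 3 = 0.


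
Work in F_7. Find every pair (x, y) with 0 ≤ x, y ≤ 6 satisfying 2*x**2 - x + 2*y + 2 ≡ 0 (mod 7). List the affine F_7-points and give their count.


Affine F_7-points: {(0, 6), (1, 2), (2, 3), (3, 2), (4, 6), (5, 1), (6, 1)}; count = 7.

For each of the 49 pairs (x, y) ∈ F_7², evaluate f(x, y) mod 7. Record the zeros.
  x = 0: [0↦2, 1↦4, 2↦6, 3↦1, 4↦3, 5↦5, 6↦0]  zeros at y ∈ {6}
  x = 1: [0↦3, 1↦5, 2↦0, 3↦2, 4↦4, 5↦6, 6↦1]  zeros at y ∈ {2}
  x = 2: [0↦1, 1↦3, 2↦5, 3↦0, 4↦2, 5↦4, 6↦6]  zeros at y ∈ {3}
  x = 3: [0↦3, 1↦5, 2↦0, 3↦2, 4↦4, 5↦6, 6↦1]  zeros at y ∈ {2}
  x = 4: [0↦2, 1↦4, 2↦6, 3↦1, 4↦3, 5↦5, 6↦0]  zeros at y ∈ {6}
  x = 5: [0↦5, 1↦0, 2↦2, 3↦4, 4↦6, 5↦1, 6↦3]  zeros at y ∈ {1}
  x = 6: [0↦5, 1↦0, 2↦2, 3↦4, 4↦6, 5↦1, 6↦3]  zeros at y ∈ {1}
Collecting zeros: affine points = {(0, 6), (1, 2), (2, 3), (3, 2), (4, 6), (5, 1), (6, 1)}.
Total count |C(F_7)_aff| = 7.


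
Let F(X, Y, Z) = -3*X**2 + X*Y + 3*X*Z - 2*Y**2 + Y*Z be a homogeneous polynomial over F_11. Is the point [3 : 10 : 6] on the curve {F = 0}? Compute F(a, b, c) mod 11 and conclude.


F(3,10,6) ≡ 5 (mod 11); P is NOT on the curve.

Evaluate F(3, 10, 6) term-by-term (mod 11).
  -3*X**2 ↦ -3·9·1·1 = -27
  X*Y ↦ 1·3·10·1 = 30
  3*X*Z ↦ 3·3·1·6 = 54
  -2*Y**2 ↦ -2·1·100·1 = -200
  Y*Z ↦ 1·1·10·6 = 60
Sum: F(3, 10, 6) = (-27) + (30) + (54) + (-200) + (60) = -83.
Reducing mod 11: -83 ≡ 5 (mod 11).
Since F(a, b, c) ≡ 5 ≠ 0 (mod 11), P does NOT lie on the curve.


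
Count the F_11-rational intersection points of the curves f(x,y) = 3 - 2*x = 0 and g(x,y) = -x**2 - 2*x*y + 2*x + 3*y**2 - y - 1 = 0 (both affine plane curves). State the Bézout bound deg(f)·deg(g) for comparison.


Common zeros: ∅; count = 0; Bézout bound = 2.

deg(f) = 1, deg(g) = 2, so Bézout bound = 2.
Scan x ∈ F_11. For each x, list the y ∈ F_11 with f(x, y) ≡ 0 and those with g(x, y) ≡ 0 (mod 11); the common zeros in that column are the intersection.
  x = 0: f ≡ 0 at y ∈ ∅; g ≡ 0 at y ∈ ∅; common: ∅.
  x = 1: f ≡ 0 at y ∈ ∅; g ≡ 0 at y ∈ {0, 1}; common: ∅.
  x = 2: f ≡ 0 at y ∈ ∅; g ≡ 0 at y ∈ {3, 6}; common: ∅.
  x = 3: f ≡ 0 at y ∈ ∅; g ≡ 0 at y ∈ {8, 9}; common: ∅.
  x = 4: f ≡ 0 at y ∈ ∅; g ≡ 0 at y ∈ ∅; common: ∅.
  x = 5: f ≡ 0 at y ∈ ∅; g ≡ 0 at y ∈ {3, 8}; common: ∅.
  x = 6: f ≡ 0 at y ∈ ∅; g ≡ 0 at y ∈ ∅; common: ∅.
  x = 7: f ≡ 0 at y ∈ {0, 1, 2, 3, 4, 5, 6, 7, 8, 9, 10}; g ≡ 0 at y ∈ ∅; common: ∅.
  x = 8: f ≡ 0 at y ∈ ∅; g ≡ 0 at y ∈ ∅; common: ∅.
  x = 9: f ≡ 0 at y ∈ ∅; g ≡ 0 at y ∈ ∅; common: ∅.
  x = 10: f ≡ 0 at y ∈ ∅; g ≡ 0 at y ∈ {1, 6}; common: ∅.
Collecting: common zeros = ∅, so the count is 0.
Comparison with the Bézout bound: 0 ≤ 2 = deg(f)·deg(g), as expected for curves with no common component (the affine F_11-count falls short of the bound because intersections may lie at infinity, over extension fields, or carry multiplicity).


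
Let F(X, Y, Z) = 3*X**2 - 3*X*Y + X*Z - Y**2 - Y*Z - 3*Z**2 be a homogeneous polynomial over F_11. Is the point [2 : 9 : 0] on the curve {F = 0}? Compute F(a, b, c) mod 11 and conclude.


F(2,9,0) ≡ 9 (mod 11); P is NOT on the curve.

Evaluate F(2, 9, 0) term-by-term (mod 11).
  3*X**2 ↦ 3·4·1·1 = 12
  -3*X*Y ↦ -3·2·9·1 = -54
  X*Z ↦ 1·2·1·0 = 0
  -Y**2 ↦ -1·1·81·1 = -81
  -Y*Z ↦ -1·1·9·0 = 0
  -3*Z**2 ↦ -3·1·1·0 = 0
Sum: F(2, 9, 0) = (12) + (-54) + (0) + (-81) + (0) + (0) = -123.
Reducing mod 11: -123 ≡ 9 (mod 11).
Since F(a, b, c) ≡ 9 ≠ 0 (mod 11), P does NOT lie on the curve.


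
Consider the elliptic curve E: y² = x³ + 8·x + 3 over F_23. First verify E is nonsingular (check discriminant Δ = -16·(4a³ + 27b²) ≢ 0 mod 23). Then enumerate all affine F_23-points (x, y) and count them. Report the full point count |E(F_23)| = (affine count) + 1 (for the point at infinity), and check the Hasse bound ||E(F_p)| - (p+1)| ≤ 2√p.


Affine points = {(0, 7), (0, 16), (1, 9), (1, 14), (2, 2), (2, 21), (3, 10), (3, 13), (8, 2), (8, 21), (10, 5), (10, 18), (13, 2), (13, 21), (15, 5), (15, 18), (16, 8), (16, 15), (21, 5), (21, 18)}; affine count = 20; |E(F_23)| = 21.

Discriminant check: Δ ∝ 4a³ + 27b² = 4·8³ + 27·3² = 4·512 + 27·9 ≡ 14 (mod 23). Nonzero ⇒ E is nonsingular.
For each x ∈ F_23, compute rhs = x³ + 8·x + 3 mod 23, then count y ∈ F_23 with y² ≡ rhs.
  x = 0: rhs = 3, matching y values: 7, 16 (2 points).
  x = 1: rhs = 12, matching y values: 9, 14 (2 points).
  x = 2: rhs = 4, matching y values: 2, 21 (2 points).
  x = 3: rhs = 8, matching y values: 10, 13 (2 points).
  x = 4: rhs = 7, matching y values: none (0 points).
  x = 5: rhs = 7, matching y values: none (0 points).
  x = 6: rhs = 14, matching y values: none (0 points).
  x = 7: rhs = 11, matching y values: none (0 points).
  x = 8: rhs = 4, matching y values: 2, 21 (2 points).
  x = 9: rhs = 22, matching y values: none (0 points).
  x = 10: rhs = 2, matching y values: 5, 18 (2 points).
  x = 11: rhs = 19, matching y values: none (0 points).
  x = 12: rhs = 10, matching y values: none (0 points).
  x = 13: rhs = 4, matching y values: 2, 21 (2 points).
  x = 14: rhs = 7, matching y values: none (0 points).
  x = 15: rhs = 2, matching y values: 5, 18 (2 points).
  x = 16: rhs = 18, matching y values: 8, 15 (2 points).
  x = 17: rhs = 15, matching y values: none (0 points).
  x = 18: rhs = 22, matching y values: none (0 points).
  x = 19: rhs = 22, matching y values: none (0 points).
  x = 20: rhs = 21, matching y values: none (0 points).
  x = 21: rhs = 2, matching y values: 5, 18 (2 points).
  x = 22: rhs = 17, matching y values: none (0 points).
Total affine count: 20.
Full point count |E(F_23)| = 20 + 1 = 21.
Hasse bound: |21 − (23+1)| = |-3| = 3 ≤ 2√23 ≈ 9.5917 ✓.


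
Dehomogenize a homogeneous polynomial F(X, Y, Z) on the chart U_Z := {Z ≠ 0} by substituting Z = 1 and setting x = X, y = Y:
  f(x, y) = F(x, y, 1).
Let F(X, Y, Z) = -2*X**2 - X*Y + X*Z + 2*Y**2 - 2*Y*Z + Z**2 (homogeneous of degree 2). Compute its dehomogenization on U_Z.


f(x, y) = -2*x**2 - x*y + x + 2*y**2 - 2*y + 1

On U_Z we set Z = 1. Each monomial c·X^i·Y^j·Z^k in F becomes c·x^i·y^j·1^k = c·x^i·y^j.
Substituting Z = 1: F(X, Y, 1) = -2*x**2 - x*y + x + 2*y**2 - 2*y + 1.
Note: deg(f) ≤ deg(F) = 2; strict inequality happens when F is divisible by Z (lost terms).


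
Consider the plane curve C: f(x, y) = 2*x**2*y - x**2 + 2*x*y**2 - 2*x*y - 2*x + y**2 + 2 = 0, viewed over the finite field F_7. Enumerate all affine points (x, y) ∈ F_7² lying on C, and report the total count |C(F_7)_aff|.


Affine F_7-points: {(3, 4), (5, 2), (6, 2)}; count = 3.

For each of the 49 pairs (x, y) ∈ F_7², evaluate f(x, y) mod 7. Record the zeros.
  x = 0: [0↦2, 1↦3, 2↦6, 3↦4, 4↦4, 5↦6, 6↦3]  zeros at y ∈ ∅
  x = 1: [0↦6, 1↦2, 2↦4, 3↦5, 4↦5, 5↦4, 6↦2]  zeros at y ∈ ∅
  x = 2: [0↦1, 1↦3, 2↦1, 3↦2, 4↦6, 5↦6, 6↦2]  zeros at y ∈ ∅
  x = 3: [0↦1, 1↦6, 2↦4, 3↦2, 4↦0, 5↦5, 6↦3]  zeros at y ∈ {4}
  x = 4: [0↦6, 1↦4, 2↦6, 3↦5, 4↦1, 5↦1, 6↦5]  zeros at y ∈ ∅
  x = 5: [0↦2, 1↦4, 2↦0, 3↦4, 4↦2, 5↦1, 6↦1]  zeros at y ∈ {2}
  x = 6: [0↦3, 1↦6, 2↦0, 3↦6, 4↦3, 5↦5, 6↦5]  zeros at y ∈ {2}
Collecting zeros: affine points = {(3, 4), (5, 2), (6, 2)}.
Total count |C(F_7)_aff| = 3.


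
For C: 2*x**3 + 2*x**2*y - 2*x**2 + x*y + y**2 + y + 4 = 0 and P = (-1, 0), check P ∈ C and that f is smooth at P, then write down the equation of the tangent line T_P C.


Tangent line at P: 10*x + 2*y + 10 = 0.

Step 1: f(-1, 0) = 0, so P lies on C.
Step 2: partial derivatives
  f_x(x, y) = 6*x**2 + 4*x*y - 4*x + y, f_y(x, y) = 2*x**2 + x + 2*y + 1.
  f_x(P) = 10, f_y(P) = 2 (gradient nonzero, so P is smooth).
Step 3: tangent line at P: 10·(x − -1) + 2·(y − 0) = 0.
Expanding: 10*x + 2*y + 10 = 0.


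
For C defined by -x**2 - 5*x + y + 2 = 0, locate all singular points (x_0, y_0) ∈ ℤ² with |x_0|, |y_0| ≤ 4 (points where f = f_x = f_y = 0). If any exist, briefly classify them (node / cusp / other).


No singular points in the scanned grid; C is smooth there.

Compute partial derivatives:
  f_x = -2*x - 5.
  f_y = 1.
f_y = 1 is a nonzero constant, so f_y never vanishes: no point (x, y) can satisfy f = f_x = f_y = 0. In particular no (x, y) ∈ {−4, ..., 4}² is singular; the curve is smooth.


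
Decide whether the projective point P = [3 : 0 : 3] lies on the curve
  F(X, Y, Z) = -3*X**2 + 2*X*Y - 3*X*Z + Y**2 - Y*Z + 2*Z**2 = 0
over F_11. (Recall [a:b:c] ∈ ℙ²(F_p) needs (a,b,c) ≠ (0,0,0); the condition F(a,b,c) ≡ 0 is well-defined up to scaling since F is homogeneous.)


F(3,0,3) ≡ 8 (mod 11); P is NOT on the curve.

Evaluate F(3, 0, 3) term-by-term (mod 11).
  -3*X**2 ↦ -3·9·1·1 = -27
  2*X*Y ↦ 2·3·0·1 = 0
  -3*X*Z ↦ -3·3·1·3 = -27
  Y**2 ↦ 1·1·0·1 = 0
  -Y*Z ↦ -1·1·0·3 = 0
  2*Z**2 ↦ 2·1·1·9 = 18
Sum: F(3, 0, 3) = (-27) + (0) + (-27) + (0) + (0) + (18) = -36.
Reducing mod 11: -36 ≡ 8 (mod 11).
Since F(a, b, c) ≡ 8 ≠ 0 (mod 11), P does NOT lie on the curve.


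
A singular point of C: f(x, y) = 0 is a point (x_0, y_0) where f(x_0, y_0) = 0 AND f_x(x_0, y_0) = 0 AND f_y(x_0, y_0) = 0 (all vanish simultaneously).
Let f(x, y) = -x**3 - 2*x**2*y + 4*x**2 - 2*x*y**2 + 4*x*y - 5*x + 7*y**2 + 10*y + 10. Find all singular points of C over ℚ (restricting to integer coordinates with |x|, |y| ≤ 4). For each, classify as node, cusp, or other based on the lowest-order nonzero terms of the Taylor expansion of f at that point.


Singular points: {(3, -2)}; classification: node.

Compute partial derivatives:
  f_x = -3*x**2 - 4*x*y + 8*x - 2*y**2 + 4*y - 5.
  f_y = -2*x**2 - 4*x*y + 4*x + 14*y + 10.
Scan x_0 ∈ {−4, ..., 4}. For each x_0, f_y(x_0, y) is a polynomial in y; find its integer roots y ∈ {−4, ..., 4}, then test f_x and f at those candidates.
  x = -4: f_y(-4, y) = 30*y - 38; no integer root y with |y| ≤ 4.
  x = -3: f_y(-3, y) = 26*y - 20; no integer root y with |y| ≤ 4.
  x = -2: f_y(-2, y) = 22*y - 6; no integer root y with |y| ≤ 4.
  x = -1: f_y(-1, y) = 18*y + 4; no integer root y with |y| ≤ 4.
  x = 0: f_y(0, y) = 14*y + 10; no integer root y with |y| ≤ 4.
  x = 1: f_y(1, y) = 10*y + 12; no integer root y with |y| ≤ 4.
  x = 2: f_y(2, y) = 6*y + 10; no integer root y with |y| ≤ 4.
  x = 3: f_y(3, y) = 2*y + 4; vanishes at y ∈ {-2}. (3, -2): f_x = 0, f = 0 — SINGULAR.
  x = 4: f_y(4, y) = -2*y - 6; vanishes at y ∈ {-3}. (4, -3): f_x = -3 ≠ 0.
Only singular point on the grid: (3, -2).
Classify: substitute x = 3 + u, y = -2 + v and expand: f = -u**3 - 2*u**2*v - u**2 - 2*u*v**2 + v**2.
No constant or linear terms (consistent with a singular point). Quadratic part: -u**2 + v**2. Cubic part: -u**3 - 2*u**2*v - 2*u*v**2.
The quadratic part v**2 - u**2 = (v − u)(v + u) splits into two distinct linear factors, so there are two distinct tangent lines y − -2 = ±(x − 3) — this is a node (ordinary double point).
Classification: node.


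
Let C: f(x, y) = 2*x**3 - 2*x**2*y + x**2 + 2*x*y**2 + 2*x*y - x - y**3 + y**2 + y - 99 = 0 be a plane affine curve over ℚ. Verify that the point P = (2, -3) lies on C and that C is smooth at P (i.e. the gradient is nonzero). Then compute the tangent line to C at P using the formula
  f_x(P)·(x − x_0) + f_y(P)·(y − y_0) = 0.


Tangent line at P: 63*x - 60*y - 306 = 0.

Step 1: f(2, -3) = 0, so P lies on C.
Step 2: partial derivatives
  f_x(x, y) = 6*x**2 - 4*x*y + 2*x + 2*y**2 + 2*y - 1, f_y(x, y) = -2*x**2 + 4*x*y + 2*x - 3*y**2 + 2*y + 1.
  f_x(P) = 63, f_y(P) = -60 (gradient nonzero, so P is smooth).
Step 3: tangent line at P: 63·(x − 2) + -60·(y − -3) = 0.
Expanding: 63*x - 60*y - 306 = 0.


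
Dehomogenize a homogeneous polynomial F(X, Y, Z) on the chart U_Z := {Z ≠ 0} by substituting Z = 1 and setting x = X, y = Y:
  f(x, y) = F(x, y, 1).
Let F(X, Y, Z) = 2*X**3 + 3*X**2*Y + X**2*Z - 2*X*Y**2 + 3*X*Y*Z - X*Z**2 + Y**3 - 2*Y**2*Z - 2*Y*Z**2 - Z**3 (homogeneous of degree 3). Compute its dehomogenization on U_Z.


f(x, y) = 2*x**3 + 3*x**2*y + x**2 - 2*x*y**2 + 3*x*y - x + y**3 - 2*y**2 - 2*y - 1

On U_Z we set Z = 1. Each monomial c·X^i·Y^j·Z^k in F becomes c·x^i·y^j·1^k = c·x^i·y^j.
Substituting Z = 1: F(X, Y, 1) = 2*x**3 + 3*x**2*y + x**2 - 2*x*y**2 + 3*x*y - x + y**3 - 2*y**2 - 2*y - 1.
Note: deg(f) ≤ deg(F) = 3; strict inequality happens when F is divisible by Z (lost terms).


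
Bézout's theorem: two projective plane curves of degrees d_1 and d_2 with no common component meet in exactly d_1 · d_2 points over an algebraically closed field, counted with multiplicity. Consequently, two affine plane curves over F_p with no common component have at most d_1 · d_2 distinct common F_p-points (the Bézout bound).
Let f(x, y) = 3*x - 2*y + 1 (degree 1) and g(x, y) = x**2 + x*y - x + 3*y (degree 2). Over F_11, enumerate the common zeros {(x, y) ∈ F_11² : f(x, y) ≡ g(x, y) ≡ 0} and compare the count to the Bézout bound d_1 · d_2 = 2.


Common zeros: {(6, 4), (10, 10)}; count = 2; Bézout bound = 2.

deg(f) = 1, deg(g) = 2, so Bézout bound = 2.
Scan x ∈ F_11. For each x, list the y ∈ F_11 with f(x, y) ≡ 0 and those with g(x, y) ≡ 0 (mod 11); the common zeros in that column are the intersection.
  x = 0: f ≡ 0 at y ∈ {6}; g ≡ 0 at y ∈ {0}; common: ∅.
  x = 1: f ≡ 0 at y ∈ {2}; g ≡ 0 at y ∈ {0}; common: ∅.
  x = 2: f ≡ 0 at y ∈ {9}; g ≡ 0 at y ∈ {4}; common: ∅.
  x = 3: f ≡ 0 at y ∈ {5}; g ≡ 0 at y ∈ {10}; common: ∅.
  x = 4: f ≡ 0 at y ∈ {1}; g ≡ 0 at y ∈ {3}; common: ∅.
  x = 5: f ≡ 0 at y ∈ {8}; g ≡ 0 at y ∈ {3}; common: ∅.
  x = 6: f ≡ 0 at y ∈ {4}; g ≡ 0 at y ∈ {4}; common: {4}.
  x = 7: f ≡ 0 at y ∈ {0}; g ≡ 0 at y ∈ {9}; common: ∅.
  x = 8: f ≡ 0 at y ∈ {7}; g ≡ 0 at y ∈ ∅; common: ∅.
  x = 9: f ≡ 0 at y ∈ {3}; g ≡ 0 at y ∈ {5}; common: ∅.
  x = 10: f ≡ 0 at y ∈ {10}; g ≡ 0 at y ∈ {10}; common: {10}.
Collecting: common zeros = {(6, 4), (10, 10)}, so the count is 2.
Comparison with the Bézout bound: 2 ≤ 2 = deg(f)·deg(g), as expected for curves with no common component (the bound is attained).


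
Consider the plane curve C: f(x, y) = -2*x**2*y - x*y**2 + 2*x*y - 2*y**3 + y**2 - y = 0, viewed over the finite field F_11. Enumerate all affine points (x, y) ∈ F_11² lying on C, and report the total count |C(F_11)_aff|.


Affine F_11-points: {(0, 0), (0, 8), (0, 9), (1, 0), (1, 4), (1, 7), (2, 0), (2, 7), (2, 9), (3, 0), (4, 0), (5, 0), (6, 0), (7, 0), (7, 3), (7, 5), (8, 0), (8, 5), (8, 8), (9, 0), (9, 3), (9, 4), (10, 0)}; count = 23.

For each of the 121 pairs (x, y) ∈ F_11², evaluate f(x, y) mod 11. Record the zeros.
  x = 0: [0↦0, 1↦9, 2↦8, 3↦7, 4↦5, 5↦1, 6↦5, 7↦5, 8↦0, 9↦0, 10↦4]  zeros at y ∈ {0, 8, 9}
  x = 1: [0↦0, 1↦8, 2↦4, 3↦9, 4↦0, 5↦9, 6↦2, 7↦0, 8↦2, 9↦7, 10↦3]  zeros at y ∈ {0, 4, 7}
  x = 2: [0↦0, 1↦3, 2↦3, 3↦10, 4↦1, 5↦8, 6↦8, 7↦0, 8↦5, 9↦0, 10↦6]  zeros at y ∈ {0, 7, 9}
  x = 3: [0↦0, 1↦5, 2↦5, 3↦10, 4↦8, 5↦9, 6↦1, 7↦5, 8↦9, 9↦1, 10↦2]  zeros at y ∈ {0}
  x = 4: [0↦0, 1↦3, 2↦10, 3↦9, 4↦10, 5↦1, 6↦3, 7↦4, 8↦3, 9↦10, 10↦2]  zeros at y ∈ {0}
  x = 5: [0↦0, 1↦8, 2↦7, 3↦7, 4↦7, 5↦6, 6↦3, 7↦8, 8↦9, 9↦5, 10↦6]  zeros at y ∈ {0}
  x = 6: [0↦0, 1↦9, 2↦7, 3↦4, 4↦10, 5↦2, 6↦1, 7↦6, 8↦5, 9↦8, 10↦3]  zeros at y ∈ {0}
  x = 7: [0↦0, 1↦6, 2↦10, 3↦0, 4↦8, 5↦0, 6↦8, 7↦9, 8↦2, 9↦8, 10↦4]  zeros at y ∈ {0, 3, 5}
  x = 8: [0↦0, 1↦10, 2↦5, 3↦6, 4↦1, 5↦0, 6↦2, 7↦6, 8↦0, 9↦5, 10↦9]  zeros at y ∈ {0, 5, 8}
  x = 9: [0↦0, 1↦10, 2↦3, 3↦0, 4↦0, 5↦2, 6↦5, 7↦8, 8↦10, 9↦10, 10↦7]  zeros at y ∈ {0, 3, 4}
  x = 10: [0↦0, 1↦6, 2↦4, 3↦4, 4↦5, 5↦6, 6↦6, 7↦4, 8↦10, 9↦1, 10↦9]  zeros at y ∈ {0}
Collecting zeros: affine points = {(0, 0), (0, 8), (0, 9), (1, 0), (1, 4), (1, 7), (2, 0), (2, 7), (2, 9), (3, 0), (4, 0), (5, 0), (6, 0), (7, 0), (7, 3), (7, 5), (8, 0), (8, 5), (8, 8), (9, 0), (9, 3), (9, 4), (10, 0)}.
Total count |C(F_11)_aff| = 23.


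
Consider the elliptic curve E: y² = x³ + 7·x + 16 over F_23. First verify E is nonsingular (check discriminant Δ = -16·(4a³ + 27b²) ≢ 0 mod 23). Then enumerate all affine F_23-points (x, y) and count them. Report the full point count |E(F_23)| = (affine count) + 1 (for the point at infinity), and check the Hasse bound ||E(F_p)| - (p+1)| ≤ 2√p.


Affine points = {(0, 4), (0, 19), (1, 1), (1, 22), (3, 8), (3, 15), (4, 4), (4, 19), (8, 3), (8, 20), (9, 7), (9, 16), (13, 2), (13, 21), (14, 11), (14, 12), (15, 0), (19, 4), (19, 19), (22, 10), (22, 13)}; affine count = 21; |E(F_23)| = 22.

Discriminant check: Δ ∝ 4a³ + 27b² = 4·7³ + 27·16² = 4·343 + 27·256 ≡ 4 (mod 23). Nonzero ⇒ E is nonsingular.
For each x ∈ F_23, compute rhs = x³ + 7·x + 16 mod 23, then count y ∈ F_23 with y² ≡ rhs.
  x = 0: rhs = 16, matching y values: 4, 19 (2 points).
  x = 1: rhs = 1, matching y values: 1, 22 (2 points).
  x = 2: rhs = 15, matching y values: none (0 points).
  x = 3: rhs = 18, matching y values: 8, 15 (2 points).
  x = 4: rhs = 16, matching y values: 4, 19 (2 points).
  x = 5: rhs = 15, matching y values: none (0 points).
  x = 6: rhs = 21, matching y values: none (0 points).
  x = 7: rhs = 17, matching y values: none (0 points).
  x = 8: rhs = 9, matching y values: 3, 20 (2 points).
  x = 9: rhs = 3, matching y values: 7, 16 (2 points).
  x = 10: rhs = 5, matching y values: none (0 points).
  x = 11: rhs = 21, matching y values: none (0 points).
  x = 12: rhs = 11, matching y values: none (0 points).
  x = 13: rhs = 4, matching y values: 2, 21 (2 points).
  x = 14: rhs = 6, matching y values: 11, 12 (2 points).
  x = 15: rhs = 0, matching y values: 0 (1 points).
  x = 16: rhs = 15, matching y values: none (0 points).
  x = 17: rhs = 11, matching y values: none (0 points).
  x = 18: rhs = 17, matching y values: none (0 points).
  x = 19: rhs = 16, matching y values: 4, 19 (2 points).
  x = 20: rhs = 14, matching y values: none (0 points).
  x = 21: rhs = 17, matching y values: none (0 points).
  x = 22: rhs = 8, matching y values: 10, 13 (2 points).
Total affine count: 21.
Full point count |E(F_23)| = 21 + 1 = 22.
Hasse bound: |22 − (23+1)| = |-2| = 2 ≤ 2√23 ≈ 9.5917 ✓.


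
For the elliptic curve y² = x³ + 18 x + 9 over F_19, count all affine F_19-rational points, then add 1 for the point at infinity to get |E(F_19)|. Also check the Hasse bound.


Affine points = {(0, 3), (0, 16), (1, 3), (1, 16), (8, 0), (9, 8), (9, 11), (10, 7), (10, 12), (15, 5), (15, 14), (16, 2), (16, 17), (18, 3), (18, 16)}; affine count = 15; |E(F_19)| = 16.

Discriminant check: Δ ∝ 4a³ + 27b² = 4·18³ + 27·9² = 4·5832 + 27·81 ≡ 17 (mod 19). Nonzero ⇒ E is nonsingular.
For each x ∈ F_19, compute rhs = x³ + 18·x + 9 mod 19, then count y ∈ F_19 with y² ≡ rhs.
  x = 0: rhs = 9, matching y values: 3, 16 (2 points).
  x = 1: rhs = 9, matching y values: 3, 16 (2 points).
  x = 2: rhs = 15, matching y values: none (0 points).
  x = 3: rhs = 14, matching y values: none (0 points).
  x = 4: rhs = 12, matching y values: none (0 points).
  x = 5: rhs = 15, matching y values: none (0 points).
  x = 6: rhs = 10, matching y values: none (0 points).
  x = 7: rhs = 3, matching y values: none (0 points).
  x = 8: rhs = 0, matching y values: 0 (1 points).
  x = 9: rhs = 7, matching y values: 8, 11 (2 points).
  x = 10: rhs = 11, matching y values: 7, 12 (2 points).
  x = 11: rhs = 18, matching y values: none (0 points).
  x = 12: rhs = 15, matching y values: none (0 points).
  x = 13: rhs = 8, matching y values: none (0 points).
  x = 14: rhs = 3, matching y values: none (0 points).
  x = 15: rhs = 6, matching y values: 5, 14 (2 points).
  x = 16: rhs = 4, matching y values: 2, 17 (2 points).
  x = 17: rhs = 3, matching y values: none (0 points).
  x = 18: rhs = 9, matching y values: 3, 16 (2 points).
Total affine count: 15.
Full point count |E(F_19)| = 15 + 1 = 16.
Hasse bound: |16 − (19+1)| = |-4| = 4 ≤ 2√19 ≈ 8.7178 ✓.


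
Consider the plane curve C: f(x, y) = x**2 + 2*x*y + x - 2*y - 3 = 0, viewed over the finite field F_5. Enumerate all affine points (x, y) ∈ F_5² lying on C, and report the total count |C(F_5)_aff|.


Affine F_5-points: {(0, 1), (2, 1), (3, 4), (4, 3)}; count = 4.

For each of the 25 pairs (x, y) ∈ F_5², evaluate f(x, y) mod 5. Record the zeros.
  x = 0: [0↦2, 1↦0, 2↦3, 3↦1, 4↦4]  zeros at y ∈ {1}
  x = 1: [0↦4, 1↦4, 2↦4, 3↦4, 4↦4]  zeros at y ∈ ∅
  x = 2: [0↦3, 1↦0, 2↦2, 3↦4, 4↦1]  zeros at y ∈ {1}
  x = 3: [0↦4, 1↦3, 2↦2, 3↦1, 4↦0]  zeros at y ∈ {4}
  x = 4: [0↦2, 1↦3, 2↦4, 3↦0, 4↦1]  zeros at y ∈ {3}
Collecting zeros: affine points = {(0, 1), (2, 1), (3, 4), (4, 3)}.
Total count |C(F_5)_aff| = 4.


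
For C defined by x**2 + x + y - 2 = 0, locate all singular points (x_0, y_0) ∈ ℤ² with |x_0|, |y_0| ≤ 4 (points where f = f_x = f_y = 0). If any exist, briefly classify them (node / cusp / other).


No singular points in the scanned grid; C is smooth there.

Compute partial derivatives:
  f_x = 2*x + 1.
  f_y = 1.
f_y = 1 is a nonzero constant, so f_y never vanishes: no point (x, y) can satisfy f = f_x = f_y = 0. In particular no (x, y) ∈ {−4, ..., 4}² is singular; the curve is smooth.


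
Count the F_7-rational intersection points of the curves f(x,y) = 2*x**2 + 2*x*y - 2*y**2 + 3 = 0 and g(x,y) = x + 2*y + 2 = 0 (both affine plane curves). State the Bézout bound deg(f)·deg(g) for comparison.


Common zeros: {(4, 4)}; count = 1; Bézout bound = 2.

deg(f) = 2, deg(g) = 1, so Bézout bound = 2.
Scan x ∈ F_7. For each x, list the y ∈ F_7 with f(x, y) ≡ 0 and those with g(x, y) ≡ 0 (mod 7); the common zeros in that column are the intersection.
  x = 0: f ≡ 0 at y ∈ ∅; g ≡ 0 at y ∈ {6}; common: ∅.
  x = 1: f ≡ 0 at y ∈ {3, 5}; g ≡ 0 at y ∈ {2}; common: ∅.
  x = 2: f ≡ 0 at y ∈ ∅; g ≡ 0 at y ∈ {5}; common: ∅.
  x = 3: f ≡ 0 at y ∈ {0, 3}; g ≡ 0 at y ∈ {1}; common: ∅.
  x = 4: f ≡ 0 at y ∈ {0, 4}; g ≡ 0 at y ∈ {4}; common: {4}.
  x = 5: f ≡ 0 at y ∈ ∅; g ≡ 0 at y ∈ {0}; common: ∅.
  x = 6: f ≡ 0 at y ∈ {2, 4}; g ≡ 0 at y ∈ {3}; common: ∅.
Collecting: common zeros = {(4, 4)}, so the count is 1.
Comparison with the Bézout bound: 1 ≤ 2 = deg(f)·deg(g), as expected for curves with no common component (the affine F_7-count falls short of the bound because intersections may lie at infinity, over extension fields, or carry multiplicity).


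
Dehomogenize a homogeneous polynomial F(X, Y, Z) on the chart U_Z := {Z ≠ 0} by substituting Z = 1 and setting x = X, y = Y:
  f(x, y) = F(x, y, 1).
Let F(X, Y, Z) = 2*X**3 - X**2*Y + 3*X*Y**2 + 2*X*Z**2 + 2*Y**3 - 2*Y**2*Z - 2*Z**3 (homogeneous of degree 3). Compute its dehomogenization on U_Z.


f(x, y) = 2*x**3 - x**2*y + 3*x*y**2 + 2*x + 2*y**3 - 2*y**2 - 2

On U_Z we set Z = 1. Each monomial c·X^i·Y^j·Z^k in F becomes c·x^i·y^j·1^k = c·x^i·y^j.
Substituting Z = 1: F(X, Y, 1) = 2*x**3 - x**2*y + 3*x*y**2 + 2*x + 2*y**3 - 2*y**2 - 2.
Note: deg(f) ≤ deg(F) = 3; strict inequality happens when F is divisible by Z (lost terms).


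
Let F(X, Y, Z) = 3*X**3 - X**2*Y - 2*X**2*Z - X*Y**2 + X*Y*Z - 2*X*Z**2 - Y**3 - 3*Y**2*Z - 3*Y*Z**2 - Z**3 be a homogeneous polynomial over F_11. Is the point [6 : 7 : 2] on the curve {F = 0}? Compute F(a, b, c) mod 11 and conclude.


F(6,7,2) ≡ 2 (mod 11); P is NOT on the curve.

Evaluate F(6, 7, 2) term-by-term (mod 11).
  3*X**3 ↦ 3·216·1·1 = 648
  -X**2*Y ↦ -1·36·7·1 = -252
  -2*X**2*Z ↦ -2·36·1·2 = -144
  -X*Y**2 ↦ -1·6·49·1 = -294
  X*Y*Z ↦ 1·6·7·2 = 84
  -2*X*Z**2 ↦ -2·6·1·4 = -48
  -Y**3 ↦ -1·1·343·1 = -343
  -3*Y**2*Z ↦ -3·1·49·2 = -294
  -3*Y*Z**2 ↦ -3·1·7·4 = -84
  -Z**3 ↦ -1·1·1·8 = -8
Sum: F(6, 7, 2) = (648) + (-252) + (-144) + (-294) + (84) + (-48) + (-343) + (-294) + (-84) + (-8) = -735.
Reducing mod 11: -735 ≡ 2 (mod 11).
Since F(a, b, c) ≡ 2 ≠ 0 (mod 11), P does NOT lie on the curve.


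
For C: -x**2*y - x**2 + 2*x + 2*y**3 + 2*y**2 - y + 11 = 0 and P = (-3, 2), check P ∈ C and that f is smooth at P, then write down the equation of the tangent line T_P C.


Tangent line at P: 20*x + 22*y + 16 = 0.

Step 1: f(-3, 2) = 0, so P lies on C.
Step 2: partial derivatives
  f_x(x, y) = -2*x*y - 2*x + 2, f_y(x, y) = -x**2 + 6*y**2 + 4*y - 1.
  f_x(P) = 20, f_y(P) = 22 (gradient nonzero, so P is smooth).
Step 3: tangent line at P: 20·(x − -3) + 22·(y − 2) = 0.
Expanding: 20*x + 22*y + 16 = 0.


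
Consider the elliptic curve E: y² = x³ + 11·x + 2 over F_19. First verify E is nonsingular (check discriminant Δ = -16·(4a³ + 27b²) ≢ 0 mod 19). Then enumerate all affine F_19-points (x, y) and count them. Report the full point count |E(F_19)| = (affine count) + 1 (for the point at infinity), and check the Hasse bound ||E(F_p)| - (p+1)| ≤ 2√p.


Affine points = {(3, 9), (3, 10), (5, 7), (5, 12), (7, 2), (7, 17), (12, 0), (13, 9), (13, 10), (18, 3), (18, 16)}; affine count = 11; |E(F_19)| = 12.

Discriminant check: Δ ∝ 4a³ + 27b² = 4·11³ + 27·2² = 4·1331 + 27·4 ≡ 17 (mod 19). Nonzero ⇒ E is nonsingular.
For each x ∈ F_19, compute rhs = x³ + 11·x + 2 mod 19, then count y ∈ F_19 with y² ≡ rhs.
  x = 0: rhs = 2, matching y values: none (0 points).
  x = 1: rhs = 14, matching y values: none (0 points).
  x = 2: rhs = 13, matching y values: none (0 points).
  x = 3: rhs = 5, matching y values: 9, 10 (2 points).
  x = 4: rhs = 15, matching y values: none (0 points).
  x = 5: rhs = 11, matching y values: 7, 12 (2 points).
  x = 6: rhs = 18, matching y values: none (0 points).
  x = 7: rhs = 4, matching y values: 2, 17 (2 points).
  x = 8: rhs = 13, matching y values: none (0 points).
  x = 9: rhs = 13, matching y values: none (0 points).
  x = 10: rhs = 10, matching y values: none (0 points).
  x = 11: rhs = 10, matching y values: none (0 points).
  x = 12: rhs = 0, matching y values: 0 (1 points).
  x = 13: rhs = 5, matching y values: 9, 10 (2 points).
  x = 14: rhs = 12, matching y values: none (0 points).
  x = 15: rhs = 8, matching y values: none (0 points).
  x = 16: rhs = 18, matching y values: none (0 points).
  x = 17: rhs = 10, matching y values: none (0 points).
  x = 18: rhs = 9, matching y values: 3, 16 (2 points).
Total affine count: 11.
Full point count |E(F_19)| = 11 + 1 = 12.
Hasse bound: |12 − (19+1)| = |-8| = 8 ≤ 2√19 ≈ 8.7178 ✓.


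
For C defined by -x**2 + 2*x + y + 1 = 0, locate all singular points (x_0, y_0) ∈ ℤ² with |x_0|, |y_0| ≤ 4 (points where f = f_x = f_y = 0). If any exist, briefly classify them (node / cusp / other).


No singular points in the scanned grid; C is smooth there.

Compute partial derivatives:
  f_x = 2 - 2*x.
  f_y = 1.
f_y = 1 is a nonzero constant, so f_y never vanishes: no point (x, y) can satisfy f = f_x = f_y = 0. In particular no (x, y) ∈ {−4, ..., 4}² is singular; the curve is smooth.


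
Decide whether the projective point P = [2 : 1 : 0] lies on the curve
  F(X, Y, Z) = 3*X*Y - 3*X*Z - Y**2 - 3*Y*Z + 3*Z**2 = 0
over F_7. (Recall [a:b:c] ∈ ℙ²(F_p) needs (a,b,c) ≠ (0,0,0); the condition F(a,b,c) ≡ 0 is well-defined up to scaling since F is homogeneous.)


F(2,1,0) ≡ 5 (mod 7); P is NOT on the curve.

Evaluate F(2, 1, 0) term-by-term (mod 7).
  3*X*Y ↦ 3·2·1·1 = 6
  -3*X*Z ↦ -3·2·1·0 = 0
  -Y**2 ↦ -1·1·1·1 = -1
  -3*Y*Z ↦ -3·1·1·0 = 0
  3*Z**2 ↦ 3·1·1·0 = 0
Sum: F(2, 1, 0) = (6) + (0) + (-1) + (0) + (0) = 5.
Reducing mod 7: 5 ≡ 5 (mod 7).
Since F(a, b, c) ≡ 5 ≠ 0 (mod 7), P does NOT lie on the curve.


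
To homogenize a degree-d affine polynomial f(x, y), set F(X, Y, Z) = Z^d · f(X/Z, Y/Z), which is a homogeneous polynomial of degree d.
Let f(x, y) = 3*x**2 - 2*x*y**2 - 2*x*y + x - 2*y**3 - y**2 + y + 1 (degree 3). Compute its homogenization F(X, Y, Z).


F(X, Y, Z) = 3*X**2*Z - 2*X*Y**2 - 2*X*Y*Z + X*Z**2 - 2*Y**3 - Y**2*Z + Y*Z**2 + Z**3

deg(f) = 3.
Substitute x = X/Z, y = Y/Z into f, then multiply by Z^3.
  monomial 3·x^2·y^0 ↦ 3·X^2·Y^0·Z^1.
  monomial -2·x^1·y^2 ↦ -2·X^1·Y^2·Z^0.
  monomial -2·x^1·y^1 ↦ -2·X^1·Y^1·Z^1.
  monomial 1·x^1·y^0 ↦ 1·X^1·Y^0·Z^2.
  monomial -2·x^0·y^3 ↦ -2·X^0·Y^3·Z^0.
  monomial -1·x^0·y^2 ↦ -1·X^0·Y^2·Z^1.
  monomial 1·x^0·y^1 ↦ 1·X^0·Y^1·Z^2.
  monomial 1·x^0·y^0 ↦ 1·X^0·Y^0·Z^3.
Collecting: F(X, Y, Z) = 3*X**2*Z - 2*X*Y**2 - 2*X*Y*Z + X*Z**2 - 2*Y**3 - Y**2*Z + Y*Z**2 + Z**3.


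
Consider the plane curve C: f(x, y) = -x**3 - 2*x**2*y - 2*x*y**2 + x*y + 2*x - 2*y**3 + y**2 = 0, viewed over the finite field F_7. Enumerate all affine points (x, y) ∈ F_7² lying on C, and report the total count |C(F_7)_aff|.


Affine F_7-points: {(0, 0), (0, 4), (1, 2), (1, 4), (3, 0), (4, 0), (5, 3), (5, 4), (5, 6), (6, 6)}; count = 10.

For each of the 49 pairs (x, y) ∈ F_7², evaluate f(x, y) mod 7. Record the zeros.
  x = 0: [0↦0, 1↦6, 2↦2, 3↦4, 4↦0, 5↦6, 6↦3]  zeros at y ∈ {0, 4}
  x = 1: [0↦1, 1↦4, 2↦0, 3↦5, 4↦0, 5↦1, 6↦3]  zeros at y ∈ {2, 4}
  x = 2: [0↦3, 1↦6, 2↦5, 3↦2, 4↦6, 5↦5, 6↦1]  zeros at y ∈ ∅
  x = 3: [0↦0, 1↦6, 2↦4, 3↦3, 4↦5, 5↦5, 6↦5]  zeros at y ∈ {0}
  x = 4: [0↦0, 1↦5, 2↦5, 3↦2, 4↦5, 5↦2, 6↦2]  zeros at y ∈ {0}
  x = 5: [0↦4, 1↦4, 2↦2, 3↦0, 4↦0, 5↦4, 6↦0]  zeros at y ∈ {3, 4, 6}
  x = 6: [0↦6, 1↦4, 2↦3, 3↦5, 4↦5, 5↦5, 6↦0]  zeros at y ∈ {6}
Collecting zeros: affine points = {(0, 0), (0, 4), (1, 2), (1, 4), (3, 0), (4, 0), (5, 3), (5, 4), (5, 6), (6, 6)}.
Total count |C(F_7)_aff| = 10.


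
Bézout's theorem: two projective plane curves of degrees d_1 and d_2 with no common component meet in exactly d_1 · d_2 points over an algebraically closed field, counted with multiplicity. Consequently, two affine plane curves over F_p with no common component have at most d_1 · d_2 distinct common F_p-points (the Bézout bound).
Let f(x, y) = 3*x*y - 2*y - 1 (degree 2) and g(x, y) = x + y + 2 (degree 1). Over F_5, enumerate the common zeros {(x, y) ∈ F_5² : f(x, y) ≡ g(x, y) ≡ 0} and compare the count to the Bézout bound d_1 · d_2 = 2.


Common zeros: ∅; count = 0; Bézout bound = 2.

deg(f) = 2, deg(g) = 1, so Bézout bound = 2.
Scan x ∈ F_5. For each x, list the y ∈ F_5 with f(x, y) ≡ 0 and those with g(x, y) ≡ 0 (mod 5); the common zeros in that column are the intersection.
  x = 0: f ≡ 0 at y ∈ {2}; g ≡ 0 at y ∈ {3}; common: ∅.
  x = 1: f ≡ 0 at y ∈ {1}; g ≡ 0 at y ∈ {2}; common: ∅.
  x = 2: f ≡ 0 at y ∈ {4}; g ≡ 0 at y ∈ {1}; common: ∅.
  x = 3: f ≡ 0 at y ∈ {3}; g ≡ 0 at y ∈ {0}; common: ∅.
  x = 4: f ≡ 0 at y ∈ ∅; g ≡ 0 at y ∈ {4}; common: ∅.
Collecting: common zeros = ∅, so the count is 0.
Comparison with the Bézout bound: 0 ≤ 2 = deg(f)·deg(g), as expected for curves with no common component (the affine F_5-count falls short of the bound because intersections may lie at infinity, over extension fields, or carry multiplicity).


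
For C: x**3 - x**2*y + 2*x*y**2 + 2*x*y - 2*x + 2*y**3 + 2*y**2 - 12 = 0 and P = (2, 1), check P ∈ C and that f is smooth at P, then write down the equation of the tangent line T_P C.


Tangent line at P: 10*x + 18*y - 38 = 0.

Step 1: f(2, 1) = 0, so P lies on C.
Step 2: partial derivatives
  f_x(x, y) = 3*x**2 - 2*x*y + 2*y**2 + 2*y - 2, f_y(x, y) = -x**2 + 4*x*y + 2*x + 6*y**2 + 4*y.
  f_x(P) = 10, f_y(P) = 18 (gradient nonzero, so P is smooth).
Step 3: tangent line at P: 10·(x − 2) + 18·(y − 1) = 0.
Expanding: 10*x + 18*y - 38 = 0.


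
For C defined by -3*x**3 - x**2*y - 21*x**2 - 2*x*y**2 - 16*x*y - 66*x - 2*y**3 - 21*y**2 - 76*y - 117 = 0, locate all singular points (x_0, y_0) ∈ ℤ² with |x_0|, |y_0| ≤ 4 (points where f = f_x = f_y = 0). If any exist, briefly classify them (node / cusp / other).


Singular points: {(-2, -3)}; classification: cusp.

Compute partial derivatives:
  f_x = -9*x**2 - 2*x*y - 42*x - 2*y**2 - 16*y - 66.
  f_y = -x**2 - 4*x*y - 16*x - 6*y**2 - 42*y - 76.
Scan x_0 ∈ {−4, ..., 4}. For each x_0, f_y(x_0, y) is a polynomial in y; find its integer roots y ∈ {−4, ..., 4}, then test f_x and f at those candidates.
  x = -4: f_y(-4, y) = -6*y**2 - 26*y - 28; vanishes at y ∈ {-2}. (-4, -2): f_x = -34 ≠ 0.
  x = -3: f_y(-3, y) = -6*y**2 - 30*y - 37; no integer root y with |y| ≤ 4.
  x = -2: f_y(-2, y) = -6*y**2 - 34*y - 48; vanishes at y ∈ {-3}. (-2, -3): f_x = 0, f = 0 — SINGULAR.
  x = -1: f_y(-1, y) = -6*y**2 - 38*y - 61; no integer root y with |y| ≤ 4.
  x = 0: f_y(0, y) = -6*y**2 - 42*y - 76; no integer root y with |y| ≤ 4.
  x = 1: f_y(1, y) = -6*y**2 - 46*y - 93; no integer root y with |y| ≤ 4.
  x = 2: f_y(2, y) = -6*y**2 - 50*y - 112; no integer root y with |y| ≤ 4.
  x = 3: f_y(3, y) = -6*y**2 - 54*y - 133; no integer root y with |y| ≤ 4.
  x = 4: f_y(4, y) = -6*y**2 - 58*y - 156; no integer root y with |y| ≤ 4.
Only singular point on the grid: (-2, -3).
Classify: substitute x = -2 + u, y = -3 + v and expand: f = -3*u**3 - u**2*v - 2*u*v**2 - 2*v**3 + v**2.
No constant or linear terms (consistent with a singular point). Quadratic part: v**2. Cubic part: -3*u**3 - u**2*v - 2*u*v**2 - 2*v**3.
The quadratic part v**2 is a perfect square, so there is a single (double) tangent line v = 0, i.e. y = -3. Restricting the cubic part to that line (v = 0) leaves -3*u**3 ≠ 0, so f is not divisible by v and the branch is v² ≈ 3*u**3 to lowest order — this is a cusp.
Classification: cusp.


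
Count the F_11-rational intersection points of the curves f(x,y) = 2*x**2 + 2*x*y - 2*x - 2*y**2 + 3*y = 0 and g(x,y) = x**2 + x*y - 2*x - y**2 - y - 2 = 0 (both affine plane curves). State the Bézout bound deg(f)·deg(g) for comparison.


Common zeros: {(2, 5)}; count = 1; Bézout bound = 4.

deg(f) = 2, deg(g) = 2, so Bézout bound = 4.
Scan x ∈ F_11. For each x, list the y ∈ F_11 with f(x, y) ≡ 0 and those with g(x, y) ≡ 0 (mod 11); the common zeros in that column are the intersection.
  x = 0: f ≡ 0 at y ∈ {0, 7}; g ≡ 0 at y ∈ {4, 6}; common: ∅.
  x = 1: f ≡ 0 at y ∈ {0, 8}; g ≡ 0 at y ∈ ∅; common: ∅.
  x = 2: f ≡ 0 at y ∈ {4, 5}; g ≡ 0 at y ∈ {5, 7}; common: {5}.
  x = 3: f ≡ 0 at y ∈ {2, 8}; g ≡ 0 at y ∈ ∅; common: ∅.
  x = 4: f ≡ 0 at y ∈ {1, 10}; g ≡ 0 at y ∈ {7}; common: ∅.
  x = 5: f ≡ 0 at y ∈ {5, 7}; g ≡ 0 at y ∈ ∅; common: ∅.
  x = 6: f ≡ 0 at y ∈ {4, 9}; g ≡ 0 at y ∈ {0, 5}; common: ∅.
  x = 7: f ≡ 0 at y ∈ {1, 2}; g ≡ 0 at y ∈ {0, 6}; common: ∅.
  x = 8: f ≡ 0 at y ∈ {6, 9}; g ≡ 0 at y ∈ ∅; common: ∅.
  x = 9: f ≡ 0 at y ∈ {6, 10}; g ≡ 0 at y ∈ {4}; common: ∅.
  x = 10: f ≡ 0 at y ∈ {3}; g ≡ 0 at y ∈ ∅; common: ∅.
Collecting: common zeros = {(2, 5)}, so the count is 1.
Comparison with the Bézout bound: 1 ≤ 4 = deg(f)·deg(g), as expected for curves with no common component (the affine F_11-count falls short of the bound because intersections may lie at infinity, over extension fields, or carry multiplicity).


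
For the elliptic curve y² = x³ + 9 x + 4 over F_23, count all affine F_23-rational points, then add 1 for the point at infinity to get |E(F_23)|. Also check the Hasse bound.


Affine points = {(0, 2), (0, 21), (3, 9), (3, 14), (4, 9), (4, 14), (5, 6), (5, 17), (8, 6), (8, 17), (9, 3), (9, 20), (10, 6), (10, 17), (11, 10), (11, 13), (12, 0), (13, 8), (13, 15), (15, 8), (15, 15), (16, 9), (16, 14), (18, 8), (18, 15), (21, 1), (21, 22)}; affine count = 27; |E(F_23)| = 28.

Discriminant check: Δ ∝ 4a³ + 27b² = 4·9³ + 27·4² = 4·729 + 27·16 ≡ 13 (mod 23). Nonzero ⇒ E is nonsingular.
For each x ∈ F_23, compute rhs = x³ + 9·x + 4 mod 23, then count y ∈ F_23 with y² ≡ rhs.
  x = 0: rhs = 4, matching y values: 2, 21 (2 points).
  x = 1: rhs = 14, matching y values: none (0 points).
  x = 2: rhs = 7, matching y values: none (0 points).
  x = 3: rhs = 12, matching y values: 9, 14 (2 points).
  x = 4: rhs = 12, matching y values: 9, 14 (2 points).
  x = 5: rhs = 13, matching y values: 6, 17 (2 points).
  x = 6: rhs = 21, matching y values: none (0 points).
  x = 7: rhs = 19, matching y values: none (0 points).
  x = 8: rhs = 13, matching y values: 6, 17 (2 points).
  x = 9: rhs = 9, matching y values: 3, 20 (2 points).
  x = 10: rhs = 13, matching y values: 6, 17 (2 points).
  x = 11: rhs = 8, matching y values: 10, 13 (2 points).
  x = 12: rhs = 0, matching y values: 0 (1 points).
  x = 13: rhs = 18, matching y values: 8, 15 (2 points).
  x = 14: rhs = 22, matching y values: none (0 points).
  x = 15: rhs = 18, matching y values: 8, 15 (2 points).
  x = 16: rhs = 12, matching y values: 9, 14 (2 points).
  x = 17: rhs = 10, matching y values: none (0 points).
  x = 18: rhs = 18, matching y values: 8, 15 (2 points).
  x = 19: rhs = 19, matching y values: none (0 points).
  x = 20: rhs = 19, matching y values: none (0 points).
  x = 21: rhs = 1, matching y values: 1, 22 (2 points).
  x = 22: rhs = 17, matching y values: none (0 points).
Total affine count: 27.
Full point count |E(F_23)| = 27 + 1 = 28.
Hasse bound: |28 − (23+1)| = |4| = 4 ≤ 2√23 ≈ 9.5917 ✓.


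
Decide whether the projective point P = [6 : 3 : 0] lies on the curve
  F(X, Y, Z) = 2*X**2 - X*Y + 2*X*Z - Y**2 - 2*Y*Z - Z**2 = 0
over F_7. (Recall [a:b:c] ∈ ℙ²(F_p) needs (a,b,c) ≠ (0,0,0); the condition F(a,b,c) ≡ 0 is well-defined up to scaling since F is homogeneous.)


F(6,3,0) ≡ 3 (mod 7); P is NOT on the curve.

Evaluate F(6, 3, 0) term-by-term (mod 7).
  2*X**2 ↦ 2·36·1·1 = 72
  -X*Y ↦ -1·6·3·1 = -18
  2*X*Z ↦ 2·6·1·0 = 0
  -Y**2 ↦ -1·1·9·1 = -9
  -2*Y*Z ↦ -2·1·3·0 = 0
  -Z**2 ↦ -1·1·1·0 = 0
Sum: F(6, 3, 0) = (72) + (-18) + (0) + (-9) + (0) + (0) = 45.
Reducing mod 7: 45 ≡ 3 (mod 7).
Since F(a, b, c) ≡ 3 ≠ 0 (mod 7), P does NOT lie on the curve.


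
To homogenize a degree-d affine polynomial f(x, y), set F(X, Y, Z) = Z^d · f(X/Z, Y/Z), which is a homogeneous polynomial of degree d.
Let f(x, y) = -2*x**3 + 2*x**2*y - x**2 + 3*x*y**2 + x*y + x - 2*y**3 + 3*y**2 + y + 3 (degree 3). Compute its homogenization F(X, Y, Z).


F(X, Y, Z) = -2*X**3 + 2*X**2*Y - X**2*Z + 3*X*Y**2 + X*Y*Z + X*Z**2 - 2*Y**3 + 3*Y**2*Z + Y*Z**2 + 3*Z**3

deg(f) = 3.
Substitute x = X/Z, y = Y/Z into f, then multiply by Z^3.
  monomial -2·x^3·y^0 ↦ -2·X^3·Y^0·Z^0.
  monomial 2·x^2·y^1 ↦ 2·X^2·Y^1·Z^0.
  monomial -1·x^2·y^0 ↦ -1·X^2·Y^0·Z^1.
  monomial 3·x^1·y^2 ↦ 3·X^1·Y^2·Z^0.
  monomial 1·x^1·y^1 ↦ 1·X^1·Y^1·Z^1.
  monomial 1·x^1·y^0 ↦ 1·X^1·Y^0·Z^2.
  monomial -2·x^0·y^3 ↦ -2·X^0·Y^3·Z^0.
  monomial 3·x^0·y^2 ↦ 3·X^0·Y^2·Z^1.
  monomial 1·x^0·y^1 ↦ 1·X^0·Y^1·Z^2.
  monomial 3·x^0·y^0 ↦ 3·X^0·Y^0·Z^3.
Collecting: F(X, Y, Z) = -2*X**3 + 2*X**2*Y - X**2*Z + 3*X*Y**2 + X*Y*Z + X*Z**2 - 2*Y**3 + 3*Y**2*Z + Y*Z**2 + 3*Z**3.
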